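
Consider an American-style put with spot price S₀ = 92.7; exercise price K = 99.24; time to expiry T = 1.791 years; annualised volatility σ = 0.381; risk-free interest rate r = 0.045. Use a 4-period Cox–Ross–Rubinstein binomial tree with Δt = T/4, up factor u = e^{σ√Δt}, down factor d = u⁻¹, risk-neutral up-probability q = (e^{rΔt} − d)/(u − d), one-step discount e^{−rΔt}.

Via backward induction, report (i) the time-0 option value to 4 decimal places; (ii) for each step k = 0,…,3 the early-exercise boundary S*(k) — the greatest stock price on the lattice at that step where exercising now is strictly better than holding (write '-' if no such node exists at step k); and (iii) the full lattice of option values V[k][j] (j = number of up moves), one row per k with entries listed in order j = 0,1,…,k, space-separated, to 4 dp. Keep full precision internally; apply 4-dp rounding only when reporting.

Δt=0.44775  u=1.29039  d=0.77496  q=0.47610  discount=0.98005
step 4 (expiry): payoffs max(K−S,0) = 65.8052 43.5677 6.5400 0.0000 0.0000
step 3: (k=3,j=0): S=43.1439, (K−S)⁺=56.0961, hold=54.1166 ⇒ V=56.0961 exercise | (k=3,j=1): S=71.8389, (K−S)⁺=27.4011, hold=25.4216 ⇒ V=27.4011 exercise | (k=3,j=2): S=119.6190, (K−S)⁺=0.0000, hold=3.3580 ⇒ V=3.3580 continue | (k=3,j=3): S=199.1776, (K−S)⁺=0.0000, hold=0.0000 ⇒ V=0.0000 continue  boundary S*=71.8389
step 2: (k=2,j=0): S=55.6723, (K−S)⁺=43.5677, hold=41.5881 ⇒ V=43.5677 exercise | (k=2,j=1): S=92.7000, (K−S)⁺=6.5400, hold=15.6361 ⇒ V=15.6361 continue | (k=2,j=2): S=154.3548, (K−S)⁺=0.0000, hold=1.7242 ⇒ V=1.7242 continue  boundary S*=55.6723
step 1: (k=1,j=0): S=71.8389, (K−S)⁺=27.4011, hold=29.6658 ⇒ V=29.6658 continue | (k=1,j=1): S=119.6190, (K−S)⁺=0.0000, hold=8.8329 ⇒ V=8.8329 continue  boundary S*=-
step 0: (k=0,j=0): S=92.7000, (K−S)⁺=6.5400, hold=19.3535 ⇒ V=19.3535 continue  boundary S*=-

price = 19.3535
boundary = - - 55.6723 71.8389
tree:
19.3535
29.6658 8.8329
43.5677 15.6361 1.7242
56.0961 27.4011 3.3580 0.0000
65.8052 43.5677 6.5400 0.0000 0.0000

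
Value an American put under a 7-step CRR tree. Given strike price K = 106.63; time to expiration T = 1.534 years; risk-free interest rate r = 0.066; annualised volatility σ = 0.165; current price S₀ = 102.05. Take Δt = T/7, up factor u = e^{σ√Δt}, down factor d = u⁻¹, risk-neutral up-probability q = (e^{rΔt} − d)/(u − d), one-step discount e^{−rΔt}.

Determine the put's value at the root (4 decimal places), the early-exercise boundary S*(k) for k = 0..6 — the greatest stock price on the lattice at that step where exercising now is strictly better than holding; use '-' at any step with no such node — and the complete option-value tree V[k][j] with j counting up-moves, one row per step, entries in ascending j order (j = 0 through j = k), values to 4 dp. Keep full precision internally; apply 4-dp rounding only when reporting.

Δt=0.21914  u=1.08030  d=0.92567  q=0.57491  discount=0.98564
step 7 (expiry): payoffs max(K−S,0) = 47.2014 37.2736 25.6874 12.1657 0.0000 0.0000 0.0000 0.0000
step 6: (k=6,j=0): S=64.2009, (K−S)⁺=42.4291, hold=40.8980 ⇒ V=42.4291 exercise | (k=6,j=1): S=74.9259, (K−S)⁺=31.7041, hold=30.1730 ⇒ V=31.7041 exercise | (k=6,j=2): S=87.4425, (K−S)⁺=19.1875, hold=17.6564 ⇒ V=19.1875 exercise | (k=6,j=3): S=102.0500, (K−S)⁺=4.5800, hold=5.0972 ⇒ V=5.0972 continue | (k=6,j=4): S=119.0978, (K−S)⁺=0.0000, hold=0.0000 ⇒ V=0.0000 continue | (k=6,j=5): S=138.9934, (K−S)⁺=0.0000, hold=0.0000 ⇒ V=0.0000 continue | (k=6,j=6): S=162.2127, (K−S)⁺=0.0000, hold=0.0000 ⇒ V=0.0000 continue  boundary S*=87.4425
step 5: (k=5,j=0): S=69.3564, (K−S)⁺=37.2736, hold=35.7425 ⇒ V=37.2736 exercise | (k=5,j=1): S=80.9426, (K−S)⁺=25.6874, hold=24.1563 ⇒ V=25.6874 exercise | (k=5,j=2): S=94.4643, (K−S)⁺=12.1657, hold=10.9277 ⇒ V=12.1657 exercise | (k=5,j=3): S=110.2449, (K−S)⁺=0.0000, hold=2.1357 ⇒ V=2.1357 continue | (k=5,j=4): S=128.6616, (K−S)⁺=0.0000, hold=0.0000 ⇒ V=0.0000 continue | (k=5,j=5): S=150.1549, (K−S)⁺=0.0000, hold=0.0000 ⇒ V=0.0000 continue  boundary S*=94.4643
step 4: (k=4,j=0): S=74.9259, (K−S)⁺=31.7041, hold=30.1730 ⇒ V=31.7041 exercise | (k=4,j=1): S=87.4425, (K−S)⁺=19.1875, hold=17.6564 ⇒ V=19.1875 exercise | (k=4,j=2): S=102.0500, (K−S)⁺=4.5800, hold=6.3074 ⇒ V=6.3074 continue | (k=4,j=3): S=119.0978, (K−S)⁺=0.0000, hold=0.8948 ⇒ V=0.8948 continue | (k=4,j=4): S=138.9934, (K−S)⁺=0.0000, hold=0.0000 ⇒ V=0.0000 continue  boundary S*=87.4425
step 3: (k=3,j=0): S=80.9426, (K−S)⁺=25.6874, hold=24.1563 ⇒ V=25.6874 exercise | (k=3,j=1): S=94.4643, (K−S)⁺=12.1657, hold=11.6134 ⇒ V=12.1657 exercise | (k=3,j=2): S=110.2449, (K−S)⁺=0.0000, hold=3.1498 ⇒ V=3.1498 continue | (k=3,j=3): S=128.6616, (K−S)⁺=0.0000, hold=0.3749 ⇒ V=0.3749 continue  boundary S*=94.4643
step 2: (k=2,j=0): S=87.4425, (K−S)⁺=19.1875, hold=17.6564 ⇒ V=19.1875 exercise | (k=2,j=1): S=102.0500, (K−S)⁺=4.5800, hold=6.8821 ⇒ V=6.8821 continue | (k=2,j=2): S=119.0978, (K−S)⁺=0.0000, hold=1.5322 ⇒ V=1.5322 continue  boundary S*=87.4425
step 1: (k=1,j=0): S=94.4643, (K−S)⁺=12.1657, hold=11.9391 ⇒ V=12.1657 exercise | (k=1,j=1): S=110.2449, (K−S)⁺=0.0000, hold=3.7517 ⇒ V=3.7517 continue  boundary S*=94.4643
step 0: (k=0,j=0): S=102.0500, (K−S)⁺=4.5800, hold=7.2232 ⇒ V=7.2232 continue  boundary S*=-

price = 7.2232
boundary = - 94.4643 87.4425 94.4643 87.4425 94.4643 87.4425
tree:
7.2232
12.1657 3.7517
19.1875 6.8821 1.5322
25.6874 12.1657 3.1498 0.3749
31.7041 19.1875 6.3074 0.8948 0.0000
37.2736 25.6874 12.1657 2.1357 0.0000 0.0000
42.4291 31.7041 19.1875 5.0972 0.0000 0.0000 0.0000
47.2014 37.2736 25.6874 12.1657 0.0000 0.0000 0.0000 0.0000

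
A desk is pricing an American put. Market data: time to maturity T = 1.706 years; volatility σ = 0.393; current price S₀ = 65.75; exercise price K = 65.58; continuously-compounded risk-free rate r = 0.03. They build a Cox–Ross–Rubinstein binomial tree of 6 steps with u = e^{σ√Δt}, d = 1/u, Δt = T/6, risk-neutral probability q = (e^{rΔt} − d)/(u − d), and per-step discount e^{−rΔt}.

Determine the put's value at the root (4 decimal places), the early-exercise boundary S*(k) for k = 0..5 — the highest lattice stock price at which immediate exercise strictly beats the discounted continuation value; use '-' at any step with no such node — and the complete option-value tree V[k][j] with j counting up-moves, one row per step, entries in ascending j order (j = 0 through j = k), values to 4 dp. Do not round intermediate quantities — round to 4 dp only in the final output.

Δt=0.28433  u=1.23313  d=0.81094  q=0.46809  discount=0.99151
step 6 (expiry): payoffs max(K−S,0) = 46.8803 37.1449 22.3411 0.0000 0.0000 0.0000 0.0000
step 5: (k=5,j=0): S=23.0592, (K−S)⁺=42.5208, hold=41.9638 ⇒ V=42.5208 exercise | (k=5,j=1): S=35.0643, (K−S)⁺=30.5157, hold=29.9587 ⇒ V=30.5157 exercise | (k=5,j=2): S=53.3194, (K−S)⁺=12.2606, hold=11.7825 ⇒ V=12.2606 exercise | (k=5,j=3): S=81.0786, (K−S)⁺=0.0000, hold=0.0000 ⇒ V=0.0000 continue | (k=5,j=4): S=123.2897, (K−S)⁺=0.0000, hold=0.0000 ⇒ V=0.0000 continue | (k=5,j=5): S=187.4768, (K−S)⁺=0.0000, hold=0.0000 ⇒ V=0.0000 continue  boundary S*=53.3194
step 4: (k=4,j=0): S=28.4351, (K−S)⁺=37.1449, hold=36.5879 ⇒ V=37.1449 exercise | (k=4,j=1): S=43.2389, (K−S)⁺=22.3411, hold=21.7840 ⇒ V=22.3411 exercise | (k=4,j=2): S=65.7500, (K−S)⁺=0.0000, hold=6.4661 ⇒ V=6.4661 continue | (k=4,j=3): S=99.9808, (K−S)⁺=0.0000, hold=0.0000 ⇒ V=0.0000 continue | (k=4,j=4): S=152.0327, (K−S)⁺=0.0000, hold=0.0000 ⇒ V=0.0000 continue  boundary S*=43.2389
step 3: (k=3,j=0): S=35.0643, (K−S)⁺=30.5157, hold=29.9587 ⇒ V=30.5157 exercise | (k=3,j=1): S=53.3194, (K−S)⁺=12.2606, hold=14.7835 ⇒ V=14.7835 continue | (k=3,j=2): S=81.0786, (K−S)⁺=0.0000, hold=3.4102 ⇒ V=3.4102 continue | (k=3,j=3): S=123.2897, (K−S)⁺=0.0000, hold=0.0000 ⇒ V=0.0000 continue  boundary S*=35.0643
step 2: (k=2,j=0): S=43.2389, (K−S)⁺=22.3411, hold=22.9550 ⇒ V=22.9550 continue | (k=2,j=1): S=65.7500, (K−S)⁺=0.0000, hold=9.3794 ⇒ V=9.3794 continue | (k=2,j=2): S=99.9808, (K−S)⁺=0.0000, hold=1.7985 ⇒ V=1.7985 continue  boundary S*=-
step 1: (k=1,j=0): S=53.3194, (K−S)⁺=12.2606, hold=16.4593 ⇒ V=16.4593 continue | (k=1,j=1): S=81.0786, (K−S)⁺=0.0000, hold=5.7813 ⇒ V=5.7813 continue  boundary S*=-
step 0: (k=0,j=0): S=65.7500, (K−S)⁺=0.0000, hold=11.3637 ⇒ V=11.3637 continue  boundary S*=-

price = 11.3637
boundary = - - - 35.0643 43.2389 53.3194
tree:
11.3637
16.4593 5.7813
22.9550 9.3794 1.7985
30.5157 14.7835 3.4102 0.0000
37.1449 22.3411 6.4661 0.0000 0.0000
42.5208 30.5157 12.2606 0.0000 0.0000 0.0000
46.8803 37.1449 22.3411 0.0000 0.0000 0.0000 0.0000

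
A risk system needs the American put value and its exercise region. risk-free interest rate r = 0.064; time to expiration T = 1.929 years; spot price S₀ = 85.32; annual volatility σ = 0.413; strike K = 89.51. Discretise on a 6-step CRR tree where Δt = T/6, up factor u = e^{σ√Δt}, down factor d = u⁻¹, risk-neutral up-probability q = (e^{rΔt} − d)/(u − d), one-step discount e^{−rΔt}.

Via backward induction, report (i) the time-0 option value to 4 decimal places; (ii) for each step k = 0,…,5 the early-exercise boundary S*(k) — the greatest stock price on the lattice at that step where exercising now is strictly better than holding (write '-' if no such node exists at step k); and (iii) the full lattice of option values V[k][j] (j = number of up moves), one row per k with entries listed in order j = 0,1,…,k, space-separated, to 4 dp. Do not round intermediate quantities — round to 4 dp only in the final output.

price = 17.2603
boundary = - - 53.4133 42.2618 53.4133 67.5072
tree:
17.2603
25.4185 9.3608
36.0967 15.1998 3.5787
47.2482 23.9388 6.5972 0.5358
56.0715 36.0967 12.0899 1.0636 0.0000
63.0527 47.2482 22.0028 2.1110 0.0000 0.0000
68.5763 56.0715 36.0967 4.1900 0.0000 0.0000 0.0000

Δt=0.32150  u=1.26387  d=0.79122  q=0.48571  discount=0.97963
step 6 (expiry): payoffs max(K−S,0) = 68.5763 56.0715 36.0967 4.1900 0.0000 0.0000 0.0000
step 5: (k=5,j=0): S=26.4573, (K−S)⁺=63.0527, hold=61.2297 ⇒ V=63.0527 exercise | (k=5,j=1): S=42.2618, (K−S)⁺=47.2482, hold=45.4252 ⇒ V=47.2482 exercise | (k=5,j=2): S=67.5072, (K−S)⁺=22.0028, hold=20.1799 ⇒ V=22.0028 exercise | (k=5,j=3): S=107.8330, (K−S)⁺=0.0000, hold=2.1110 ⇒ V=2.1110 continue | (k=5,j=4): S=172.2478, (K−S)⁺=0.0000, hold=0.0000 ⇒ V=0.0000 continue | (k=5,j=5): S=275.1411, (K−S)⁺=0.0000, hold=0.0000 ⇒ V=0.0000 continue  boundary S*=67.5072
step 4: (k=4,j=0): S=33.4385, (K−S)⁺=56.0715, hold=54.2485 ⇒ V=56.0715 exercise | (k=4,j=1): S=53.4133, (K−S)⁺=36.0967, hold=34.2738 ⇒ V=36.0967 exercise | (k=4,j=2): S=85.3200, (K−S)⁺=4.1900, hold=12.0899 ⇒ V=12.0899 continue | (k=4,j=3): S=136.2864, (K−S)⁺=0.0000, hold=1.0636 ⇒ V=1.0636 continue | (k=4,j=4): S=217.6980, (K−S)⁺=0.0000, hold=0.0000 ⇒ V=0.0000 continue  boundary S*=53.4133
step 3: (k=3,j=0): S=42.2618, (K−S)⁺=47.2482, hold=45.4252 ⇒ V=47.2482 exercise | (k=3,j=1): S=67.5072, (K−S)⁺=22.0028, hold=23.9388 ⇒ V=23.9388 continue | (k=3,j=2): S=107.8330, (K−S)⁺=0.0000, hold=6.5972 ⇒ V=6.5972 continue | (k=3,j=3): S=172.2478, (K−S)⁺=0.0000, hold=0.5358 ⇒ V=0.5358 continue  boundary S*=42.2618
step 2: (k=2,j=0): S=53.4133, (K−S)⁺=36.0967, hold=35.1950 ⇒ V=36.0967 exercise | (k=2,j=1): S=85.3200, (K−S)⁺=4.1900, hold=15.1998 ⇒ V=15.1998 continue | (k=2,j=2): S=136.2864, (K−S)⁺=0.0000, hold=3.5787 ⇒ V=3.5787 continue  boundary S*=53.4133
step 1: (k=1,j=0): S=67.5072, (K−S)⁺=22.0028, hold=25.4185 ⇒ V=25.4185 continue | (k=1,j=1): S=107.8330, (K−S)⁺=0.0000, hold=9.3608 ⇒ V=9.3608 continue  boundary S*=-
step 0: (k=0,j=0): S=85.3200, (K−S)⁺=4.1900, hold=17.2603 ⇒ V=17.2603 continue  boundary S*=-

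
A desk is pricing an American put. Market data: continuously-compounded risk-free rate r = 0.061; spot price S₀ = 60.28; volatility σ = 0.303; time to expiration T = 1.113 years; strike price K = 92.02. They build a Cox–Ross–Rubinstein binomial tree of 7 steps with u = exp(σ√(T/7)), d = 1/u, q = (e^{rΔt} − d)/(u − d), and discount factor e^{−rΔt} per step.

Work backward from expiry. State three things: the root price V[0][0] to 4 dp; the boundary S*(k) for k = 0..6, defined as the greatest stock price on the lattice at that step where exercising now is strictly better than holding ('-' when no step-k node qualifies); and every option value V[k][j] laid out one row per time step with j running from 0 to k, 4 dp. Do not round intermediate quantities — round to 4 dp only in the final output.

Δt=0.15900  u=1.12842  d=0.88619  q=0.51007  discount=0.99035
step 7 (expiry): payoffs max(K−S,0) = 66.1456 59.0731 50.0675 38.6003 23.9987 5.4059 0.0000 0.0000
step 6: (k=6,j=0): S=29.1973, (K−S)⁺=62.8227, hold=61.9345 ⇒ V=62.8227 exercise | (k=6,j=1): S=37.1780, (K−S)⁺=54.8420, hold=53.9538 ⇒ V=54.8420 exercise | (k=6,j=2): S=47.3402, (K−S)⁺=44.6798, hold=43.7916 ⇒ V=44.6798 exercise | (k=6,j=3): S=60.2800, (K−S)⁺=31.7400, hold=30.8518 ⇒ V=31.7400 exercise | (k=6,j=4): S=76.7568, (K−S)⁺=15.2632, hold=14.3750 ⇒ V=15.2632 exercise | (k=6,j=5): S=97.7373, (K−S)⁺=0.0000, hold=2.6230 ⇒ V=2.6230 continue | (k=6,j=6): S=124.4525, (K−S)⁺=0.0000, hold=0.0000 ⇒ V=0.0000 continue  boundary S*=76.7568
step 5: (k=5,j=0): S=32.9469, (K−S)⁺=59.0731, hold=58.1849 ⇒ V=59.0731 exercise | (k=5,j=1): S=41.9525, (K−S)⁺=50.0675, hold=49.1793 ⇒ V=50.0675 exercise | (k=5,j=2): S=53.4197, (K−S)⁺=38.6003, hold=37.7121 ⇒ V=38.6003 exercise | (k=5,j=3): S=68.0213, (K−S)⁺=23.9987, hold=23.1105 ⇒ V=23.9987 exercise | (k=5,j=4): S=86.6141, (K−S)⁺=5.4059, hold=8.7308 ⇒ V=8.7308 continue | (k=5,j=5): S=110.2889, (K−S)⁺=0.0000, hold=1.2727 ⇒ V=1.2727 continue  boundary S*=68.0213
step 4: (k=4,j=0): S=37.1780, (K−S)⁺=54.8420, hold=53.9538 ⇒ V=54.8420 exercise | (k=4,j=1): S=47.3402, (K−S)⁺=44.6798, hold=43.7916 ⇒ V=44.6798 exercise | (k=4,j=2): S=60.2800, (K−S)⁺=31.7400, hold=30.8518 ⇒ V=31.7400 exercise | (k=4,j=3): S=76.7568, (K−S)⁺=15.2632, hold=16.0546 ⇒ V=16.0546 continue | (k=4,j=4): S=97.7373, (K−S)⁺=0.0000, hold=4.8791 ⇒ V=4.8791 continue  boundary S*=60.2800
step 3: (k=3,j=0): S=41.9525, (K−S)⁺=50.0675, hold=49.1793 ⇒ V=50.0675 exercise | (k=3,j=1): S=53.4197, (K−S)⁺=38.6003, hold=37.7121 ⇒ V=38.6003 exercise | (k=3,j=2): S=68.0213, (K−S)⁺=23.9987, hold=23.5102 ⇒ V=23.9987 exercise | (k=3,j=3): S=86.6141, (K−S)⁺=5.4059, hold=10.2544 ⇒ V=10.2544 continue  boundary S*=68.0213
step 2: (k=2,j=0): S=47.3402, (K−S)⁺=44.6798, hold=43.7916 ⇒ V=44.6798 exercise | (k=2,j=1): S=60.2800, (K−S)⁺=31.7400, hold=30.8518 ⇒ V=31.7400 exercise | (k=2,j=2): S=76.7568, (K−S)⁺=15.2632, hold=16.8242 ⇒ V=16.8242 continue  boundary S*=60.2800
step 1: (k=1,j=0): S=53.4197, (K−S)⁺=38.6003, hold=37.7121 ⇒ V=38.6003 exercise | (k=1,j=1): S=68.0213, (K−S)⁺=23.9987, hold=23.8990 ⇒ V=23.9987 exercise  boundary S*=68.0213
step 0: (k=0,j=0): S=60.2800, (K−S)⁺=31.7400, hold=30.8518 ⇒ V=31.7400 exercise  boundary S*=60.2800

price = 31.7400
boundary = 60.2800 68.0213 60.2800 68.0213 60.2800 68.0213 76.7568
tree:
31.7400
38.6003 23.9987
44.6798 31.7400 16.8242
50.0675 38.6003 23.9987 10.2544
54.8420 44.6798 31.7400 16.0546 4.8791
59.0731 50.0675 38.6003 23.9987 8.7308 1.2727
62.8227 54.8420 44.6798 31.7400 15.2632 2.6230 0.0000
66.1456 59.0731 50.0675 38.6003 23.9987 5.4059 0.0000 0.0000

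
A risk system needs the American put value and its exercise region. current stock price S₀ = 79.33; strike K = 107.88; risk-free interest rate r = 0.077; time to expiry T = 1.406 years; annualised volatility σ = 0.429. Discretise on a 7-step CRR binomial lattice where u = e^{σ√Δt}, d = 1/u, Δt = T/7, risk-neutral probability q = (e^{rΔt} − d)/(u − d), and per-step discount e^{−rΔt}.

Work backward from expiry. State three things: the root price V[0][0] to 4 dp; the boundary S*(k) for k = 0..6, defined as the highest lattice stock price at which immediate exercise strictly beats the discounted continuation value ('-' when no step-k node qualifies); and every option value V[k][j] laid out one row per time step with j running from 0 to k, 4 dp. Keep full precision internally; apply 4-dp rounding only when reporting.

Δt=0.20086, u=1.21199, d=0.82509, q=0.49237, disc=e^(-rΔt)=0.98465
k=7 terminal: V=max(K-S,0) → 87.2291 77.5454 63.3207 42.4258 11.7327 0.0000 0.0000 0.0000
k=6: j=0 S=25.0287 intr=82.8513 cont=81.1956 V=82.8513[EX]; j=1 S=36.7653 intr=71.1147 cont=69.4590 V=71.1147[EX]; j=2 S=54.0055 intr=53.8745 cont=52.2189 V=53.8745[EX]; j=3 S=79.3300 intr=28.5500 cont=26.8944 V=28.5500[EX]; j=4 S=116.5298 intr=0.0000 cont=5.8645 V=5.8645[hold]; j=5 S=171.1735 intr=0.0000 cont=0.0000 V=0.0000[hold]; j=6 S=251.4410 intr=0.0000 cont=0.0000 V=0.0000[hold]  S*(6)=79.3300
k=5: j=0 S=30.3346 intr=77.5454 cont=75.8897 V=77.5454[EX]; j=1 S=44.5593 intr=63.3207 cont=61.6651 V=63.3207[EX]; j=2 S=65.4542 intr=42.4258 cont=40.7701 V=42.4258[EX]; j=3 S=96.1473 intr=11.7327 cont=17.1137 V=17.1137[hold]; j=4 S=141.2332 intr=0.0000 cont=2.9313 V=2.9313[hold]; j=5 S=207.4609 intr=0.0000 cont=0.0000 V=0.0000[hold]  S*(5)=65.4542
k=4: j=0 S=36.7653 intr=71.1147 cont=69.4590 V=71.1147[EX]; j=1 S=54.0055 intr=53.8745 cont=52.2189 V=53.8745[EX]; j=2 S=79.3300 intr=28.5500 cont=29.5031 V=29.5031[hold]; j=3 S=116.5298 intr=0.0000 cont=9.9753 V=9.9753[hold]; j=4 S=171.1735 intr=0.0000 cont=1.4652 V=1.4652[hold]  S*(4)=54.0055
k=3: j=0 S=44.5593 intr=63.3207 cont=61.6651 V=63.3207[EX]; j=1 S=65.4542 intr=42.4258 cont=41.2322 V=42.4258[EX]; j=2 S=96.1473 intr=11.7327 cont=19.5831 V=19.5831[hold]; j=3 S=141.2332 intr=0.0000 cont=5.6964 V=5.6964[hold]  S*(3)=65.4542
k=2: j=0 S=54.0055 intr=53.8745 cont=52.2189 V=53.8745[EX]; j=1 S=79.3300 intr=28.5500 cont=30.7003 V=30.7003[hold]; j=2 S=116.5298 intr=0.0000 cont=12.5502 V=12.5502[hold]  S*(2)=54.0055
k=1: j=0 S=65.4542 intr=42.4258 cont=41.8126 V=42.4258[EX]; j=1 S=96.1473 intr=11.7327 cont=21.4298 V=21.4298[hold]  S*(1)=65.4542
k=0: j=0 S=79.3300 intr=28.5500 cont=31.5956 V=31.5956[hold]  S*(0)=-

price = 31.5956
boundary = - 65.4542 54.0055 65.4542 54.0055 65.4542 79.3300
tree:
31.5956
42.4258 21.4298
53.8745 30.7003 12.5502
63.3207 42.4258 19.5831 5.6964
71.1147 53.8745 29.5031 9.9753 1.4652
77.5454 63.3207 42.4258 17.1137 2.9313 0.0000
82.8513 71.1147 53.8745 28.5500 5.8645 0.0000 0.0000
87.2291 77.5454 63.3207 42.4258 11.7327 0.0000 0.0000 0.0000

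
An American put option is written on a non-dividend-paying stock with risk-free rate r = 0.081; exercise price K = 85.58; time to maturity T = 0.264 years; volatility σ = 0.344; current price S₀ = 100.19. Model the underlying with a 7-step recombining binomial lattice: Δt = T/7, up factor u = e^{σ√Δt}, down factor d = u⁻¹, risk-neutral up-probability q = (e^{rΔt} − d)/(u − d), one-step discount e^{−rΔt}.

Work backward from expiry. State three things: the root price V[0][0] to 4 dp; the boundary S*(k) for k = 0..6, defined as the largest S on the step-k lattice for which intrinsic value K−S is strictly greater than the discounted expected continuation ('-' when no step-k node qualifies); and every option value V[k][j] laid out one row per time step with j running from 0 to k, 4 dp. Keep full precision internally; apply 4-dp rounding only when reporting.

price = 1.4446
boundary = - - - - - 71.7395 76.6958
tree:
1.4446
2.4028 0.5185
3.9100 0.9470 0.1037
6.1916 1.7077 0.2106 0.0000
9.4705 3.0303 0.4278 0.0000 0.0000
13.8405 5.2645 0.8690 0.0000 0.0000 0.0000
18.4765 8.8842 1.7652 0.0000 0.0000 0.0000 0.0000
22.8129 13.8405 3.5855 0.0000 0.0000 0.0000 0.0000 0.0000

Δt=0.03771  u=1.06909  d=0.93538  q=0.50619  discount=0.99695
step 7 (expiry): payoffs max(K−S,0) = 22.8129 13.8405 3.5855 0.0000 0.0000 0.0000 0.0000 0.0000
step 6: (k=6,j=0): S=67.1035, (K−S)⁺=18.4765, hold=18.2155 ⇒ V=18.4765 exercise | (k=6,j=1): S=76.6958, (K−S)⁺=8.8842, hold=8.6232 ⇒ V=8.8842 exercise | (k=6,j=2): S=87.6593, (K−S)⁺=0.0000, hold=1.7652 ⇒ V=1.7652 continue | (k=6,j=3): S=100.1900, (K−S)⁺=0.0000, hold=0.0000 ⇒ V=0.0000 continue | (k=6,j=4): S=114.5119, (K−S)⁺=0.0000, hold=0.0000 ⇒ V=0.0000 continue | (k=6,j=5): S=130.8812, (K−S)⁺=0.0000, hold=0.0000 ⇒ V=0.0000 continue | (k=6,j=6): S=149.5904, (K−S)⁺=0.0000, hold=0.0000 ⇒ V=0.0000 continue  boundary S*=76.6958
step 5: (k=5,j=0): S=71.7395, (K−S)⁺=13.8405, hold=13.5795 ⇒ V=13.8405 exercise | (k=5,j=1): S=81.9945, (K−S)⁺=3.5855, hold=5.2645 ⇒ V=5.2645 continue | (k=5,j=2): S=93.7154, (K−S)⁺=0.0000, hold=0.8690 ⇒ V=0.8690 continue | (k=5,j=3): S=107.1119, (K−S)⁺=0.0000, hold=0.0000 ⇒ V=0.0000 continue | (k=5,j=4): S=122.4233, (K−S)⁺=0.0000, hold=0.0000 ⇒ V=0.0000 continue | (k=5,j=5): S=139.9234, (K−S)⁺=0.0000, hold=0.0000 ⇒ V=0.0000 continue  boundary S*=71.7395
step 4: (k=4,j=0): S=76.6958, (K−S)⁺=8.8842, hold=9.4705 ⇒ V=9.4705 continue | (k=4,j=1): S=87.6593, (K−S)⁺=0.0000, hold=3.0303 ⇒ V=3.0303 continue | (k=4,j=2): S=100.1900, (K−S)⁺=0.0000, hold=0.4278 ⇒ V=0.4278 continue | (k=4,j=3): S=114.5119, (K−S)⁺=0.0000, hold=0.0000 ⇒ V=0.0000 continue | (k=4,j=4): S=130.8812, (K−S)⁺=0.0000, hold=0.0000 ⇒ V=0.0000 continue  boundary S*=-
step 3: (k=3,j=0): S=81.9945, (K−S)⁺=3.5855, hold=6.1916 ⇒ V=6.1916 continue | (k=3,j=1): S=93.7154, (K−S)⁺=0.0000, hold=1.7077 ⇒ V=1.7077 continue | (k=3,j=2): S=107.1119, (K−S)⁺=0.0000, hold=0.2106 ⇒ V=0.2106 continue | (k=3,j=3): S=122.4233, (K−S)⁺=0.0000, hold=0.0000 ⇒ V=0.0000 continue  boundary S*=-
step 2: (k=2,j=0): S=87.6593, (K−S)⁺=0.0000, hold=3.9100 ⇒ V=3.9100 continue | (k=2,j=1): S=100.1900, (K−S)⁺=0.0000, hold=0.9470 ⇒ V=0.9470 continue | (k=2,j=2): S=114.5119, (K−S)⁺=0.0000, hold=0.1037 ⇒ V=0.1037 continue  boundary S*=-
step 1: (k=1,j=0): S=93.7154, (K−S)⁺=0.0000, hold=2.4028 ⇒ V=2.4028 continue | (k=1,j=1): S=107.1119, (K−S)⁺=0.0000, hold=0.5185 ⇒ V=0.5185 continue  boundary S*=-
step 0: (k=0,j=0): S=100.1900, (K−S)⁺=0.0000, hold=1.4446 ⇒ V=1.4446 continue  boundary S*=-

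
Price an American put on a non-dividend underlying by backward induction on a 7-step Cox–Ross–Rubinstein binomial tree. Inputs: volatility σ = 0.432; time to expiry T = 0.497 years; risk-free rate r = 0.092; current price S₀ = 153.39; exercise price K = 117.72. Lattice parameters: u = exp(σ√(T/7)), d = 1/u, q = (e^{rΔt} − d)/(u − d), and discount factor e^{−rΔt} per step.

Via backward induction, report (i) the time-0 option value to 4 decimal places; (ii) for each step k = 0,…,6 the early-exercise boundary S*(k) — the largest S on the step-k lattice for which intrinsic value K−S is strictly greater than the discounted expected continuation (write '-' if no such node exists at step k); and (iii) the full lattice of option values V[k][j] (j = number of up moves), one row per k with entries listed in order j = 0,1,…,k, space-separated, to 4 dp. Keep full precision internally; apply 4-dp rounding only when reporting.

price = 3.5545
boundary = - - - - - 86.2659 96.7900
tree:
3.5545
5.8302 1.3224
9.3483 2.3838 0.2768
14.5728 4.2393 0.5569 0.0000
21.9173 7.4094 1.1204 0.0000 0.0000
31.4541 12.6549 2.2540 0.0000 0.0000 0.0000
40.8340 20.9300 4.5344 0.0000 0.0000 0.0000 0.0000
49.1940 31.4541 9.1219 0.0000 0.0000 0.0000 0.0000 0.0000

Δt=0.07100  u=1.12200  d=0.89127  q=0.49966  discount=0.99349
step 7 (expiry): payoffs max(K−S,0) = 49.1940 31.4541 9.1219 0.0000 0.0000 0.0000 0.0000 0.0000
step 6: (k=6,j=0): S=76.8860, (K−S)⁺=40.8340, hold=40.0676 ⇒ V=40.8340 exercise | (k=6,j=1): S=96.7900, (K−S)⁺=20.9300, hold=20.1635 ⇒ V=20.9300 exercise | (k=6,j=2): S=121.8467, (K−S)⁺=0.0000, hold=4.5344 ⇒ V=4.5344 continue | (k=6,j=3): S=153.3900, (K−S)⁺=0.0000, hold=0.0000 ⇒ V=0.0000 continue | (k=6,j=4): S=193.0991, (K−S)⁺=0.0000, hold=0.0000 ⇒ V=0.0000 continue | (k=6,j=5): S=243.0880, (K−S)⁺=0.0000, hold=0.0000 ⇒ V=0.0000 continue | (k=6,j=6): S=306.0179, (K−S)⁺=0.0000, hold=0.0000 ⇒ V=0.0000 continue  boundary S*=96.7900
step 5: (k=5,j=0): S=86.2659, (K−S)⁺=31.4541, hold=30.6877 ⇒ V=31.4541 exercise | (k=5,j=1): S=108.5981, (K−S)⁺=9.1219, hold=12.6549 ⇒ V=12.6549 continue | (k=5,j=2): S=136.7116, (K−S)⁺=0.0000, hold=2.2540 ⇒ V=2.2540 continue | (k=5,j=3): S=172.1031, (K−S)⁺=0.0000, hold=0.0000 ⇒ V=0.0000 continue | (k=5,j=4): S=216.6566, (K−S)⁺=0.0000, hold=0.0000 ⇒ V=0.0000 continue | (k=5,j=5): S=272.7440, (K−S)⁺=0.0000, hold=0.0000 ⇒ V=0.0000 continue  boundary S*=86.2659
step 4: (k=4,j=0): S=96.7900, (K−S)⁺=20.9300, hold=21.9173 ⇒ V=21.9173 continue | (k=4,j=1): S=121.8467, (K−S)⁺=0.0000, hold=7.4094 ⇒ V=7.4094 continue | (k=4,j=2): S=153.3900, (K−S)⁺=0.0000, hold=1.1204 ⇒ V=1.1204 continue | (k=4,j=3): S=193.0991, (K−S)⁺=0.0000, hold=0.0000 ⇒ V=0.0000 continue | (k=4,j=4): S=243.0880, (K−S)⁺=0.0000, hold=0.0000 ⇒ V=0.0000 continue  boundary S*=-
step 3: (k=3,j=0): S=108.5981, (K−S)⁺=9.1219, hold=14.5728 ⇒ V=14.5728 continue | (k=3,j=1): S=136.7116, (K−S)⁺=0.0000, hold=4.2393 ⇒ V=4.2393 continue | (k=3,j=2): S=172.1031, (K−S)⁺=0.0000, hold=0.5569 ⇒ V=0.5569 continue | (k=3,j=3): S=216.6566, (K−S)⁺=0.0000, hold=0.0000 ⇒ V=0.0000 continue  boundary S*=-
step 2: (k=2,j=0): S=121.8467, (K−S)⁺=0.0000, hold=9.3483 ⇒ V=9.3483 continue | (k=2,j=1): S=153.3900, (K−S)⁺=0.0000, hold=2.3838 ⇒ V=2.3838 continue | (k=2,j=2): S=193.0991, (K−S)⁺=0.0000, hold=0.2768 ⇒ V=0.2768 continue  boundary S*=-
step 1: (k=1,j=0): S=136.7116, (K−S)⁺=0.0000, hold=5.8302 ⇒ V=5.8302 continue | (k=1,j=1): S=172.1031, (K−S)⁺=0.0000, hold=1.3224 ⇒ V=1.3224 continue  boundary S*=-
step 0: (k=0,j=0): S=153.3900, (K−S)⁺=0.0000, hold=3.5545 ⇒ V=3.5545 continue  boundary S*=-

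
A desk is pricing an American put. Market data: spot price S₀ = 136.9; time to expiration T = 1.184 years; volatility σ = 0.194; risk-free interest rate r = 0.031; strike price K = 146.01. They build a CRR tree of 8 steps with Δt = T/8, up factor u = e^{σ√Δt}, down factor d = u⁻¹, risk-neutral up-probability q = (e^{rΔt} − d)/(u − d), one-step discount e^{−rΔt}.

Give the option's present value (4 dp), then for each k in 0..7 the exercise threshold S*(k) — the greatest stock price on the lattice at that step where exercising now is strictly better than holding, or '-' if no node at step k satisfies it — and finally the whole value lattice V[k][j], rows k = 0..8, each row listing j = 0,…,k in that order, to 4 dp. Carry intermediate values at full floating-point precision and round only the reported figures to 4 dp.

params: Δt=0.14800 u=1.07749 d=0.92808 q=0.51213 e^(-rΔt)=0.99542
t_8 payoffs: 70.6569 58.5264 44.4431 28.0926 9.1100 0.0000 0.0000 0.0000 0.0000
t_7: node(7,0) S=81.1921 payoff=64.8179 vs cont=64.1496 → 64.8179 [stop]  node(7,1) S=94.2626 payoff=51.7474 vs cont=51.0791 → 51.7474 [stop]  node(7,2) S=109.4372 payoff=36.5728 vs cont=35.9044 → 36.5728 [stop]  node(7,3) S=127.0547 payoff=18.9553 vs cont=18.2870 → 18.9553 [stop]  node(7,4) S=147.5082 payoff=0.0000 vs cont=4.4242 → 4.4242 [wait]  node(7,5) S=171.2545 payoff=0.0000 vs cont=0.0000 → 0.0000 [wait]  node(7,6) S=198.8234 payoff=0.0000 vs cont=0.0000 → 0.0000 [wait]  node(7,7) S=230.8305 payoff=0.0000 vs cont=0.0000 → 0.0000 [wait]  ⇒ S*(7)=127.0547
t_6: node(6,0) S=87.4836 payoff=58.5264 vs cont=57.8581 → 58.5264 [stop]  node(6,1) S=101.5669 payoff=44.4431 vs cont=43.7748 → 44.4431 [stop]  node(6,2) S=117.9174 payoff=28.0926 vs cont=27.4243 → 28.0926 [stop]  node(6,3) S=136.9000 payoff=9.1100 vs cont=11.4608 → 11.4608 [wait]  node(6,4) S=158.9385 payoff=0.0000 vs cont=2.1485 → 2.1485 [wait]  node(6,5) S=184.5248 payoff=0.0000 vs cont=0.0000 → 0.0000 [wait]  node(6,6) S=214.2301 payoff=0.0000 vs cont=0.0000 → 0.0000 [wait]  ⇒ S*(6)=117.9174
t_5: node(5,0) S=94.2626 payoff=51.7474 vs cont=51.0791 → 51.7474 [stop]  node(5,1) S=109.4372 payoff=36.5728 vs cont=35.9044 → 36.5728 [stop]  node(5,2) S=127.0547 payoff=18.9553 vs cont=19.4854 → 19.4854 [wait]  node(5,3) S=147.5082 payoff=0.0000 vs cont=6.6611 → 6.6611 [wait]  node(5,4) S=171.2545 payoff=0.0000 vs cont=1.0434 → 1.0434 [wait]  node(5,5) S=198.8234 payoff=0.0000 vs cont=0.0000 → 0.0000 [wait]  ⇒ S*(5)=109.4372
t_4: node(4,0) S=101.5669 payoff=44.4431 vs cont=43.7748 → 44.4431 [stop]  node(4,1) S=117.9174 payoff=28.0926 vs cont=27.6945 → 28.0926 [stop]  node(4,2) S=136.9000 payoff=9.1100 vs cont=12.8585 → 12.8585 [wait]  node(4,3) S=158.9385 payoff=0.0000 vs cont=3.7668 → 3.7668 [wait]  node(4,4) S=184.5248 payoff=0.0000 vs cont=0.5067 → 0.5067 [wait]  ⇒ S*(4)=117.9174
t_3: node(3,0) S=109.4372 payoff=36.5728 vs cont=35.9044 → 36.5728 [stop]  node(3,1) S=127.0547 payoff=18.9553 vs cont=20.1979 → 20.1979 [wait]  node(3,2) S=147.5082 payoff=0.0000 vs cont=8.1648 → 8.1648 [wait]  node(3,3) S=171.2545 payoff=0.0000 vs cont=2.0876 → 2.0876 [wait]  ⇒ S*(3)=109.4372
t_2: node(2,0) S=117.9174 payoff=28.0926 vs cont=28.0577 → 28.0926 [stop]  node(2,1) S=136.9000 payoff=9.1100 vs cont=13.9712 → 13.9712 [wait]  node(2,2) S=158.9385 payoff=0.0000 vs cont=5.0294 → 5.0294 [wait]  ⇒ S*(2)=117.9174
t_1: node(1,0) S=127.0547 payoff=18.9553 vs cont=20.7651 → 20.7651 [wait]  node(1,1) S=147.5082 payoff=0.0000 vs cont=9.3488 → 9.3488 [wait]  ⇒ S*(1)=-
t_0: node(0,0) S=136.9000 payoff=9.1100 vs cont=14.8502 → 14.8502 [wait]  ⇒ S*(0)=-

price = 14.8502
boundary = - - 117.9174 109.4372 117.9174 109.4372 117.9174 127.0547
tree:
14.8502
20.7651 9.3488
28.0926 13.9712 5.0294
36.5728 20.1979 8.1648 2.0876
44.4431 28.0926 12.8585 3.7668 0.5067
51.7474 36.5728 19.4854 6.6611 1.0434 0.0000
58.5264 44.4431 28.0926 11.4608 2.1485 0.0000 0.0000
64.8179 51.7474 36.5728 18.9553 4.4242 0.0000 0.0000 0.0000
70.6569 58.5264 44.4431 28.0926 9.1100 0.0000 0.0000 0.0000 0.0000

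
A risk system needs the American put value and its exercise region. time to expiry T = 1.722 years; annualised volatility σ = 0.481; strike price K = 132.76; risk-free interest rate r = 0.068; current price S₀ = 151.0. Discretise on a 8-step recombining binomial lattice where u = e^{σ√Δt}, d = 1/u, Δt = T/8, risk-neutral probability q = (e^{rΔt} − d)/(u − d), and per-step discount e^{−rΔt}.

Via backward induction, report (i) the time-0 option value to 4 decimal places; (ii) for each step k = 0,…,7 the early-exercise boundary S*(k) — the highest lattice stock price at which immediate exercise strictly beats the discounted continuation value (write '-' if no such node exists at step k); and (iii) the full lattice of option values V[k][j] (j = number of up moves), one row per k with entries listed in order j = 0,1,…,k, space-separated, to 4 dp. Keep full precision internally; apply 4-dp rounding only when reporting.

Δt=0.21525  u=1.25002  d=0.79999  q=0.47720  discount=0.98547
step 8 (expiry): payoffs max(K−S,0) = 107.4298 93.1802 70.9145 36.1232 0.0000 0.0000 0.0000 0.0000 0.0000
step 7: (k=7,j=0): S=31.6633, (K−S)⁺=101.0967, hold=99.1676 ⇒ V=101.0967 exercise | (k=7,j=1): S=49.4756, (K−S)⁺=83.2844, hold=81.3554 ⇒ V=83.2844 exercise | (k=7,j=2): S=77.3081, (K−S)⁺=55.4519, hold=53.5228 ⇒ V=55.4519 exercise | (k=7,j=3): S=120.7980, (K−S)⁺=11.9620, hold=18.6107 ⇒ V=18.6107 continue | (k=7,j=4): S=188.7531, (K−S)⁺=0.0000, hold=0.0000 ⇒ V=0.0000 continue | (k=7,j=5): S=294.9366, (K−S)⁺=0.0000, hold=0.0000 ⇒ V=0.0000 continue | (k=7,j=6): S=460.8537, (K−S)⁺=0.0000, hold=0.0000 ⇒ V=0.0000 continue | (k=7,j=7): S=720.1078, (K−S)⁺=0.0000, hold=0.0000 ⇒ V=0.0000 continue  boundary S*=77.3081
step 6: (k=6,j=0): S=39.5798, (K−S)⁺=93.1802, hold=91.2511 ⇒ V=93.1802 exercise | (k=6,j=1): S=61.8455, (K−S)⁺=70.9145, hold=68.9855 ⇒ V=70.9145 exercise | (k=6,j=2): S=96.6368, (K−S)⁺=36.1232, hold=37.3208 ⇒ V=37.3208 continue | (k=6,j=3): S=151.0000, (K−S)⁺=0.0000, hold=9.5882 ⇒ V=9.5882 continue | (k=6,j=4): S=235.9453, (K−S)⁺=0.0000, hold=0.0000 ⇒ V=0.0000 continue | (k=6,j=5): S=368.6768, (K−S)⁺=0.0000, hold=0.0000 ⇒ V=0.0000 continue | (k=6,j=6): S=576.0767, (K−S)⁺=0.0000, hold=0.0000 ⇒ V=0.0000 continue  boundary S*=61.8455
step 5: (k=5,j=0): S=49.4756, (K−S)⁺=83.2844, hold=81.3554 ⇒ V=83.2844 exercise | (k=5,j=1): S=77.3081, (K−S)⁺=55.4519, hold=54.0860 ⇒ V=55.4519 exercise | (k=5,j=2): S=120.7980, (K−S)⁺=11.9620, hold=23.7367 ⇒ V=23.7367 continue | (k=5,j=3): S=188.7531, (K−S)⁺=0.0000, hold=4.9398 ⇒ V=4.9398 continue | (k=5,j=4): S=294.9366, (K−S)⁺=0.0000, hold=0.0000 ⇒ V=0.0000 continue | (k=5,j=5): S=460.8537, (K−S)⁺=0.0000, hold=0.0000 ⇒ V=0.0000 continue  boundary S*=77.3081
step 4: (k=4,j=0): S=61.8455, (K−S)⁺=70.9145, hold=68.9855 ⇒ V=70.9145 exercise | (k=4,j=1): S=96.6368, (K−S)⁺=36.1232, hold=39.7314 ⇒ V=39.7314 continue | (k=4,j=2): S=151.0000, (K−S)⁺=0.0000, hold=14.5522 ⇒ V=14.5522 continue | (k=4,j=3): S=235.9453, (K−S)⁺=0.0000, hold=2.5450 ⇒ V=2.5450 continue | (k=4,j=4): S=368.6768, (K−S)⁺=0.0000, hold=0.0000 ⇒ V=0.0000 continue  boundary S*=61.8455
step 3: (k=3,j=0): S=77.3081, (K−S)⁺=55.4519, hold=55.2196 ⇒ V=55.4519 exercise | (k=3,j=1): S=120.7980, (K−S)⁺=11.9620, hold=27.3131 ⇒ V=27.3131 continue | (k=3,j=2): S=188.7531, (K−S)⁺=0.0000, hold=8.6941 ⇒ V=8.6941 continue | (k=3,j=3): S=294.9366, (K−S)⁺=0.0000, hold=1.3112 ⇒ V=1.3112 continue  boundary S*=77.3081
step 2: (k=2,j=0): S=96.6368, (K−S)⁺=36.1232, hold=41.4133 ⇒ V=41.4133 continue | (k=2,j=1): S=151.0000, (K−S)⁺=0.0000, hold=18.1603 ⇒ V=18.1603 continue | (k=2,j=2): S=235.9453, (K−S)⁺=0.0000, hold=5.0958 ⇒ V=5.0958 continue  boundary S*=-
step 1: (k=1,j=0): S=120.7980, (K−S)⁺=11.9620, hold=29.8764 ⇒ V=29.8764 continue | (k=1,j=1): S=188.7531, (K−S)⁺=0.0000, hold=11.7526 ⇒ V=11.7526 continue  boundary S*=-
step 0: (k=0,j=0): S=151.0000, (K−S)⁺=0.0000, hold=20.9192 ⇒ V=20.9192 continue  boundary S*=-

price = 20.9192
boundary = - - - 77.3081 61.8455 77.3081 61.8455 77.3081
tree:
20.9192
29.8764 11.7526
41.4133 18.1603 5.0958
55.4519 27.3131 8.6941 1.3112
70.9145 39.7314 14.5522 2.5450 0.0000
83.2844 55.4519 23.7367 4.9398 0.0000 0.0000
93.1802 70.9145 37.3208 9.5882 0.0000 0.0000 0.0000
101.0967 83.2844 55.4519 18.6107 0.0000 0.0000 0.0000 0.0000
107.4298 93.1802 70.9145 36.1232 0.0000 0.0000 0.0000 0.0000 0.0000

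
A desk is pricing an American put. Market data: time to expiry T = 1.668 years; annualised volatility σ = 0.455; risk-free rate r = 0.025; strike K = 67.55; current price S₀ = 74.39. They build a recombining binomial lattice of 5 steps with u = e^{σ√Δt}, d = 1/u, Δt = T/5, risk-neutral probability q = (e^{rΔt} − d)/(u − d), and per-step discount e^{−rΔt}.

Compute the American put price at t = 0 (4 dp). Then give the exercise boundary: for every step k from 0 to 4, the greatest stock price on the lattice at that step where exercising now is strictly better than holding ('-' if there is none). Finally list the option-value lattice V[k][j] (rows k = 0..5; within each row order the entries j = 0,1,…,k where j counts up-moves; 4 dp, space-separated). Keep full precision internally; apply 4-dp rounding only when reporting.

Δt=0.33360, u=1.30057, d=0.76890, q=0.45043, disc=e^(-rΔt)=0.99169
k=5 terminal: V=max(K-S,0) → 47.5582 33.7344 10.3518 0.0000 0.0000 0.0000
k=4: j=0 S=26.0007 intr=41.5493 cont=40.9883 V=41.5493[EX]; j=1 S=43.9795 intr=23.5705 cont=23.0095 V=23.5705[EX]; j=2 S=74.3900 intr=0.0000 cont=5.6418 V=5.6418[hold]; j=3 S=125.8286 intr=0.0000 cont=0.0000 V=0.0000[hold]; j=4 S=212.8354 intr=0.0000 cont=0.0000 V=0.0000[hold]  S*(4)=43.9795
k=3: j=0 S=33.8156 intr=33.7344 cont=33.1733 V=33.7344[EX]; j=1 S=57.1982 intr=10.3518 cont=15.3663 V=15.3663[hold]; j=2 S=96.7491 intr=0.0000 cont=3.0748 V=3.0748[hold]; j=3 S=163.6483 intr=0.0000 cont=0.0000 V=0.0000[hold]  S*(3)=33.8156
k=2: j=0 S=43.9795 intr=23.5705 cont=25.2494 V=25.2494[hold]; j=1 S=74.3900 intr=0.0000 cont=9.7482 V=9.7482[hold]; j=2 S=125.8286 intr=0.0000 cont=1.6758 V=1.6758[hold]  S*(2)=-
k=1: j=0 S=57.1982 intr=10.3518 cont=18.1155 V=18.1155[hold]; j=1 S=96.7491 intr=0.0000 cont=6.0614 V=6.0614[hold]  S*(1)=-
k=0: j=0 S=74.3900 intr=0.0000 cont=12.5807 V=12.5807[hold]  S*(0)=-

price = 12.5807
boundary = - - - 33.8156 43.9795
tree:
12.5807
18.1155 6.0614
25.2494 9.7482 1.6758
33.7344 15.3663 3.0748 0.0000
41.5493 23.5705 5.6418 0.0000 0.0000
47.5582 33.7344 10.3518 0.0000 0.0000 0.0000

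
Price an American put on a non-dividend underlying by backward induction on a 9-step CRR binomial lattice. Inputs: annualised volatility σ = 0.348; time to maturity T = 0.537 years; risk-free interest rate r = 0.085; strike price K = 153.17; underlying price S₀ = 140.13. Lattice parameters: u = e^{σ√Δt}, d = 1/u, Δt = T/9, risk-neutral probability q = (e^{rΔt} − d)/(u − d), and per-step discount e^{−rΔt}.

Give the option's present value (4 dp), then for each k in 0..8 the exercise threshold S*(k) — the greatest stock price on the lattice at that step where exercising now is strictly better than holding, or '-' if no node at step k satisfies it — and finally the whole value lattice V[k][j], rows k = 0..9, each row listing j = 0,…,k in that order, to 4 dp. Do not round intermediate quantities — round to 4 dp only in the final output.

Δt=0.05967, u=1.08872, d=0.91851, q=0.50863, disc=e^(-rΔt)=0.99494
k=9 terminal: V=max(K-S,0) → 87.9658 75.8823 61.5596 44.5826 24.4595 0.6073 0.0000 0.0000 0.0000 0.0000
k=8: j=0 S=70.9893 intr=82.1807 cont=81.4058 V=82.1807[EX]; j=1 S=84.1449 intr=69.0251 cont=68.2503 V=69.0251[EX]; j=2 S=99.7383 intr=53.4317 cont=52.6568 V=53.4317[EX]; j=3 S=118.2215 intr=34.9485 cont=34.1736 V=34.9485[EX]; j=4 S=140.1300 intr=13.0400 cont=12.2651 V=13.0400[EX]; j=5 S=166.0985 intr=0.0000 cont=0.2969 V=0.2969[hold]; j=6 S=196.8793 intr=0.0000 cont=0.0000 V=0.0000[hold]; j=7 S=233.3644 intr=0.0000 cont=0.0000 V=0.0000[hold]; j=8 S=276.6108 intr=0.0000 cont=0.0000 V=0.0000[hold]  S*(8)=140.1300
k=7: j=0 S=77.2877 intr=75.8823 cont=75.1075 V=75.8823[EX]; j=1 S=91.6104 intr=61.5596 cont=60.7847 V=61.5596[EX]; j=2 S=108.5874 intr=44.5826 cont=43.8078 V=44.5826[EX]; j=3 S=128.7105 intr=24.4595 cont=23.6847 V=24.4595[EX]; j=4 S=152.5627 intr=0.6073 cont=6.5253 V=6.5253[hold]; j=5 S=180.8352 intr=0.0000 cont=0.1451 V=0.1451[hold]; j=6 S=214.3470 intr=0.0000 cont=0.0000 V=0.0000[hold]; j=7 S=254.0691 intr=0.0000 cont=0.0000 V=0.0000[hold]  S*(7)=128.7105
k=6: j=0 S=84.1449 intr=69.0251 cont=68.2503 V=69.0251[EX]; j=1 S=99.7383 intr=53.4317 cont=52.6568 V=53.4317[EX]; j=2 S=118.2215 intr=34.9485 cont=34.1736 V=34.9485[EX]; j=3 S=140.1300 intr=13.0400 cont=15.2600 V=15.2600[hold]; j=4 S=166.0985 intr=0.0000 cont=3.2635 V=3.2635[hold]; j=5 S=196.8793 intr=0.0000 cont=0.0710 V=0.0710[hold]; j=6 S=233.3644 intr=0.0000 cont=0.0000 V=0.0000[hold]  S*(6)=118.2215
k=5: j=0 S=91.6104 intr=61.5596 cont=60.7847 V=61.5596[EX]; j=1 S=108.5874 intr=44.5826 cont=43.8078 V=44.5826[EX]; j=2 S=128.7105 intr=24.4595 cont=24.8081 V=24.8081[hold]; j=3 S=152.5627 intr=0.6073 cont=9.1119 V=9.1119[hold]; j=4 S=180.8352 intr=0.0000 cont=1.6314 V=1.6314[hold]; j=5 S=214.3470 intr=0.0000 cont=0.0347 V=0.0347[hold]  S*(5)=108.5874
k=4: j=0 S=99.7383 intr=53.4317 cont=52.6568 V=53.4317[EX]; j=1 S=118.2215 intr=34.9485 cont=34.3500 V=34.9485[EX]; j=2 S=140.1300 intr=13.0400 cont=16.7394 V=16.7394[hold]; j=3 S=166.0985 intr=0.0000 cont=5.2802 V=5.2802[hold]; j=4 S=196.8793 intr=0.0000 cont=0.8151 V=0.8151[hold]  S*(4)=118.2215
k=3: j=0 S=108.5874 intr=44.5826 cont=43.8078 V=44.5826[EX]; j=1 S=128.7105 intr=24.4595 cont=25.5568 V=25.5568[hold]; j=2 S=152.5627 intr=0.6073 cont=10.8557 V=10.8557[hold]; j=3 S=180.8352 intr=0.0000 cont=2.9939 V=2.9939[hold]  S*(3)=108.5874
k=2: j=0 S=118.2215 intr=34.9485 cont=34.7289 V=34.9485[EX]; j=1 S=140.1300 intr=13.0400 cont=17.9879 V=17.9879[hold]; j=2 S=166.0985 intr=0.0000 cont=6.8222 V=6.8222[hold]  S*(2)=118.2215
k=1: j=0 S=128.7105 intr=24.4595 cont=26.1886 V=26.1886[hold]; j=1 S=152.5627 intr=0.6073 cont=12.2464 V=12.2464[hold]  S*(1)=-
k=0: j=0 S=140.1300 intr=13.0400 cont=19.0005 V=19.0005[hold]  S*(0)=-

price = 19.0005
boundary = - - 118.2215 108.5874 118.2215 108.5874 118.2215 128.7105 140.1300
tree:
19.0005
26.1886 12.2464
34.9485 17.9879 6.8222
44.5826 25.5568 10.8557 2.9939
53.4317 34.9485 16.7394 5.2802 0.8151
61.5596 44.5826 24.8081 9.1119 1.6314 0.0347
69.0251 53.4317 34.9485 15.2600 3.2635 0.0710 0.0000
75.8823 61.5596 44.5826 24.4595 6.5253 0.1451 0.0000 0.0000
82.1807 69.0251 53.4317 34.9485 13.0400 0.2969 0.0000 0.0000 0.0000
87.9658 75.8823 61.5596 44.5826 24.4595 0.6073 0.0000 0.0000 0.0000 0.0000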